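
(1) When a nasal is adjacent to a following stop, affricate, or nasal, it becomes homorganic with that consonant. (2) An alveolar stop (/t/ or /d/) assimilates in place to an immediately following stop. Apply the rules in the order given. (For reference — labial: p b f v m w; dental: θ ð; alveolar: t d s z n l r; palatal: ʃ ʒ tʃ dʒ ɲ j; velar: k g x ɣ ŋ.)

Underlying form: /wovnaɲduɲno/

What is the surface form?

[wovnandunno]

Rule 1: /ɲ/ before /d/ (alveolar) → [n]
Rule 1: /ɲ/ before /n/ (alveolar) → [n]
After rule 1: wovnandunno
Rule 2: no segment meets the rule's conditions; no change.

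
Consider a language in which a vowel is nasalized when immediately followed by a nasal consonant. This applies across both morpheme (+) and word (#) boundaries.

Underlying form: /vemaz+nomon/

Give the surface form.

[vẽmaz+nõmõn]

/e/ before nasal /m/ → [ẽ]
/o/ before nasal /m/ → [õ]
/o/ before nasal /n/ → [õ]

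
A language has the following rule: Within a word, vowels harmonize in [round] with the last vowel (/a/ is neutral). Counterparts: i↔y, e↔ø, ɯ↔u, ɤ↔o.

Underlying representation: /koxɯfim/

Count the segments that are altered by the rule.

/o/ harmonizes with /i/ ([-round]) → [ɤ]
1 segment changes.

1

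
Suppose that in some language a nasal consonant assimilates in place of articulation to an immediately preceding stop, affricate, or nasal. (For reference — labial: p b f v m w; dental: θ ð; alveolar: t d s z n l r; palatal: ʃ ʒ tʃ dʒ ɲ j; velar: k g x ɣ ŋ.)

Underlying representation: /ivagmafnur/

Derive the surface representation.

/m/ after /g/ (velar) → [ŋ]

[ivagŋafnur]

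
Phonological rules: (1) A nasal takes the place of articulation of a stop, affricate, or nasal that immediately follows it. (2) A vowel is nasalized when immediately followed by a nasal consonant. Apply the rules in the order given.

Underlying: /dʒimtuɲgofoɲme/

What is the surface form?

[dʒĩntũŋgofõmme]

Rule 1: /m/ before /t/ (alveolar) → [n]
Rule 1: /ɲ/ before /g/ (velar) → [ŋ]
Rule 1: /ɲ/ before /m/ (labial) → [m]
After rule 1: dʒintuŋgofomme
Rule 2: /i/ before nasal /n/ → [ĩ]
Rule 2: /u/ before nasal /ŋ/ → [ũ]
Rule 2: /o/ before nasal /m/ → [õ]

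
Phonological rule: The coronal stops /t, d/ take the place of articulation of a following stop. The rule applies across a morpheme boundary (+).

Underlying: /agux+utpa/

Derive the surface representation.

[agux+uppa]

/t/ before /p/ (labial) → [p]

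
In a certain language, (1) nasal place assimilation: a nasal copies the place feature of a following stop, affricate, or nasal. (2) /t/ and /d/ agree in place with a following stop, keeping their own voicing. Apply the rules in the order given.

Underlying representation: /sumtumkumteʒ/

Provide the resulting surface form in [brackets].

[suntuŋkunteʒ]

Rule 1: /m/ before /t/ (alveolar) → [n]
Rule 1: /m/ before /k/ (velar) → [ŋ]
Rule 1: /m/ before /t/ (alveolar) → [n]
After rule 1: suntuŋkunteʒ
Rule 2: no segment meets the rule's conditions; no change.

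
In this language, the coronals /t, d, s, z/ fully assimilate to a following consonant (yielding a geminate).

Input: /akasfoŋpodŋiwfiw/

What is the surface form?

[akaffoŋpoŋŋiwfiw]

/s/ before /f/ → [f] (total assimilation)
/d/ before /ŋ/ → [ŋ] (total assimilation)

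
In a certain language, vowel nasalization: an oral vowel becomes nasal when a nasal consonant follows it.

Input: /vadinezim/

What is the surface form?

[vadĩnezĩm]

/i/ before nasal /n/ → [ĩ]
/i/ before nasal /m/ → [ĩ]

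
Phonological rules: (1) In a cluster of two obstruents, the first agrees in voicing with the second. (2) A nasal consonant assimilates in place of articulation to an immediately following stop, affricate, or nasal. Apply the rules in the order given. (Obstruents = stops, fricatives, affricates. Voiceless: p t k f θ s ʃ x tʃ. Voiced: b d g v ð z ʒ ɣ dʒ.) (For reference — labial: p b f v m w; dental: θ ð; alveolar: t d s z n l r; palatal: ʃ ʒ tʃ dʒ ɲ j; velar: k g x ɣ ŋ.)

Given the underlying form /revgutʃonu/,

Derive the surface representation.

Rule 1: no segment meets the rule's conditions; no change.
After rule 1: revgutʃonu
Rule 2: no segment meets the rule's conditions; no change.

[revgutʃonu]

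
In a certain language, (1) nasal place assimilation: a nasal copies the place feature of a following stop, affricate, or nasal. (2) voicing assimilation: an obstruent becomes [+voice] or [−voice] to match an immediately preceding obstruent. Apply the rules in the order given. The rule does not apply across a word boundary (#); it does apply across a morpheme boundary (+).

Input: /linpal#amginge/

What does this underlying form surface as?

[limpal#aŋgiŋge]

Rule 1: /n/ before /p/ (labial) → [m]
Rule 1: /m/ before /g/ (velar) → [ŋ]
Rule 1: /n/ before /g/ (velar) → [ŋ]
After rule 1: limpal#aŋgiŋge
Rule 2: no segment meets the rule's conditions; no change.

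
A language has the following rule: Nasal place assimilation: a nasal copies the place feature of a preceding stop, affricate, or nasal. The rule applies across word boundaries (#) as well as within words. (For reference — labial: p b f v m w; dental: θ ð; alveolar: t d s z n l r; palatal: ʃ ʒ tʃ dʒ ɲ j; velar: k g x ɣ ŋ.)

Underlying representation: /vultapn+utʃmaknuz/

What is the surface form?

[vultapm+utʃɲakŋuz]

/n/ after /p/ (labial) → [m]
/m/ after /tʃ/ (palatal) → [ɲ]
/n/ after /k/ (velar) → [ŋ]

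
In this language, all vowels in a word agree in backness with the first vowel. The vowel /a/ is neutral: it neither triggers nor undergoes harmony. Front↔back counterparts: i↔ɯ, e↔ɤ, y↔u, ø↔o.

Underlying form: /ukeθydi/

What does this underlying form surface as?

[ukɤθudɯ]

/e/ harmonizes with /u/ ([+back]) → [ɤ]
/y/ harmonizes with /u/ ([+back]) → [u]
/i/ harmonizes with /u/ ([+back]) → [ɯ]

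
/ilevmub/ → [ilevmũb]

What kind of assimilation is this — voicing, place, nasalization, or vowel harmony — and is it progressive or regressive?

/u/→[ũ].
Each target copies a feature from the preceding segment, so the direction is progressive.

nasalization, progressive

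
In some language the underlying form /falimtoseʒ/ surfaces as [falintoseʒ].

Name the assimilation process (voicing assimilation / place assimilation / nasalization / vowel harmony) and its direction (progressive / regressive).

/m/→[n].
Each target copies a feature from the following segment, so the direction is regressive.

place assimilation, regressive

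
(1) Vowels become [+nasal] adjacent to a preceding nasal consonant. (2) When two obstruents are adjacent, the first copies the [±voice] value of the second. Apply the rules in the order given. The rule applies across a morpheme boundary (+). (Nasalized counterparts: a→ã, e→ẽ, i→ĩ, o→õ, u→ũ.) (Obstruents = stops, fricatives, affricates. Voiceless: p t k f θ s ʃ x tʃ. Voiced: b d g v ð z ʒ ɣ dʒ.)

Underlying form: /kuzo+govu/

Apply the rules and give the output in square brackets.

[kuzo+govu]

Rule 1: no segment meets the rule's conditions; no change.
After rule 1: kuzo+govu
Rule 2: no segment meets the rule's conditions; no change.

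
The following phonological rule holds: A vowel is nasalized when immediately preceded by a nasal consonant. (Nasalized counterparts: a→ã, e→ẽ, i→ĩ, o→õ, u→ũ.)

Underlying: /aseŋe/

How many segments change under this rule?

/e/ after nasal /ŋ/ → [ẽ]
1 segment changes.

1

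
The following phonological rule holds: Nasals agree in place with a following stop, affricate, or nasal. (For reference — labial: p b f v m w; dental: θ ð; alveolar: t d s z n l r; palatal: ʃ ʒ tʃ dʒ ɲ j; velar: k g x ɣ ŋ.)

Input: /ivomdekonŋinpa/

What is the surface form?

[ivondekoŋŋimpa]

/m/ before /d/ (alveolar) → [n]
/n/ before /ŋ/ (velar) → [ŋ]
/n/ before /p/ (labial) → [m]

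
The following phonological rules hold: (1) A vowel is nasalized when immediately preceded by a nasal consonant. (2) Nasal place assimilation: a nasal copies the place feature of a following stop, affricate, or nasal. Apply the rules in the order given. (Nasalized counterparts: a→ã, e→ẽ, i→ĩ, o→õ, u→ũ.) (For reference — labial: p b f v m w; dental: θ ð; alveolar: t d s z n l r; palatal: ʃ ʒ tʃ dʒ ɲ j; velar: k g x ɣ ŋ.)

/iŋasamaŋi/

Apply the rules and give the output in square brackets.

[iŋãsamãŋĩ]

Rule 1: /a/ after nasal /ŋ/ → [ã]
Rule 1: /a/ after nasal /m/ → [ã]
Rule 1: /i/ after nasal /ŋ/ → [ĩ]
After rule 1: iŋãsamãŋĩ
Rule 2: no segment meets the rule's conditions; no change.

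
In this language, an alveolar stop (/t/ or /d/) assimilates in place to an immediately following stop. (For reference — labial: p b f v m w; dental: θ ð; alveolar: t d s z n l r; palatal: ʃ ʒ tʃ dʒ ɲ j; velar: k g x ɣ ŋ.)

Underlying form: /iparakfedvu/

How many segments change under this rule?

0

No segment meets the rule's conditions.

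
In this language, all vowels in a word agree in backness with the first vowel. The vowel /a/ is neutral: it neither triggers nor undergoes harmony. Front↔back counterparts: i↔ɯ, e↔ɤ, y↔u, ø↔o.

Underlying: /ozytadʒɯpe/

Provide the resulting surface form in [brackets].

[ozutadʒɯpɤ]

/y/ harmonizes with /o/ ([+back]) → [u]
/e/ harmonizes with /o/ ([+back]) → [ɤ]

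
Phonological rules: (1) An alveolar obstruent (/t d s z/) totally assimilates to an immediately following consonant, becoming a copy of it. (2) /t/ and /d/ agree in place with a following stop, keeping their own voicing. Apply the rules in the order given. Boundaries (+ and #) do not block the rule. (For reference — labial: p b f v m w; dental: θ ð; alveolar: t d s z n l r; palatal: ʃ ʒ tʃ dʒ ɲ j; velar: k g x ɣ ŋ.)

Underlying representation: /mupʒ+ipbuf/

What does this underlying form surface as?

[mupʒ+ipbuf]

Rule 1: no segment meets the rule's conditions; no change.
After rule 1: mupʒ+ipbuf
Rule 2: no segment meets the rule's conditions; no change.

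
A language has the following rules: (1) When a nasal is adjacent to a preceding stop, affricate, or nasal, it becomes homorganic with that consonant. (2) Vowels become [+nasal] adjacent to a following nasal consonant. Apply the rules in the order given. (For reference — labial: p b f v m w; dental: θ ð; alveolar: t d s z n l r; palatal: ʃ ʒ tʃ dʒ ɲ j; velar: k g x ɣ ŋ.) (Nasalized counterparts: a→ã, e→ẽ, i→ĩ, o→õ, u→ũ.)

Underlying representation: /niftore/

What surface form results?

Rule 1: no segment meets the rule's conditions; no change.
After rule 1: niftore
Rule 2: no segment meets the rule's conditions; no change.

[niftore]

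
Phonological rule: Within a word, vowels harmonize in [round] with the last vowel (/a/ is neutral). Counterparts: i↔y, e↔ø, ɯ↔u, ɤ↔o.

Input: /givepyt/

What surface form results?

[gyvøpyt]

/i/ harmonizes with /y/ ([+round]) → [y]
/e/ harmonizes with /y/ ([+round]) → [ø]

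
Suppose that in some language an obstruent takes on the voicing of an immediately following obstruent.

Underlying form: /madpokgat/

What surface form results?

/d/ before /p/ (voiceless) → [t]
/k/ before /g/ (voiced) → [g]

[matpoggat]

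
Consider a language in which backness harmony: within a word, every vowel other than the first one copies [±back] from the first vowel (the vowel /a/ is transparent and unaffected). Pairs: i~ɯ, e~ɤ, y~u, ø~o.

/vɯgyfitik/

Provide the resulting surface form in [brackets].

/y/ harmonizes with /ɯ/ ([+back]) → [u]
/i/ harmonizes with /ɯ/ ([+back]) → [ɯ]
/i/ harmonizes with /ɯ/ ([+back]) → [ɯ]

[vɯgufɯtɯk]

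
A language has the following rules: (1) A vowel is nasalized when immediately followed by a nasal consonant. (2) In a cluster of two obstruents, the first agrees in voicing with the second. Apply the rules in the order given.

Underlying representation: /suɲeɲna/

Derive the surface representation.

[sũɲẽɲna]

Rule 1: /u/ before nasal /ɲ/ → [ũ]
Rule 1: /e/ before nasal /ɲ/ → [ẽ]
After rule 1: sũɲẽɲna
Rule 2: no segment meets the rule's conditions; no change.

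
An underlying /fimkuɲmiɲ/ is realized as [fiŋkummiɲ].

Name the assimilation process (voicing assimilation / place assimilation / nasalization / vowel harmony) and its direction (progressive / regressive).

/m/→[ŋ] /ɲ/→[m].
Each target copies a feature from the following segment, so the direction is regressive.

place assimilation, regressive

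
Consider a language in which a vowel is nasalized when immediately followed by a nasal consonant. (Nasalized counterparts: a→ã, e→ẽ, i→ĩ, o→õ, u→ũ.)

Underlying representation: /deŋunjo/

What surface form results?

[dẽŋũnjo]

/e/ before nasal /ŋ/ → [ẽ]
/u/ before nasal /n/ → [ũ]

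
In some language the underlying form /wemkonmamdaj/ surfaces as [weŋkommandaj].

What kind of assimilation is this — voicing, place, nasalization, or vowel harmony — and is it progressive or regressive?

place assimilation, regressive

/m/→[ŋ] /n/→[m] /m/→[n].
Each target copies a feature from the following segment, so the direction is regressive.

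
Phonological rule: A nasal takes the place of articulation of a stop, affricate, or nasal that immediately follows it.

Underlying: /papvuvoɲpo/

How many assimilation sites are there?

/ɲ/ before /p/ (labial) → [m]
1 segment changes.

1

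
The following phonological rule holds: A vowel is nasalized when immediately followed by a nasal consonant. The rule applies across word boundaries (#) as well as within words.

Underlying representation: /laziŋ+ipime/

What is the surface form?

/i/ before nasal /ŋ/ → [ĩ]
/i/ before nasal /m/ → [ĩ]

[lazĩŋ+ipĩme]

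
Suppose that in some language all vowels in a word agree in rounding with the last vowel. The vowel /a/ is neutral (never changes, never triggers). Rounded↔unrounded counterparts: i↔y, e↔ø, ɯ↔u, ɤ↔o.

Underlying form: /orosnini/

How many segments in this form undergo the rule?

2

/o/ harmonizes with /i/ ([-round]) → [ɤ]
/o/ harmonizes with /i/ ([-round]) → [ɤ]
2 segments change.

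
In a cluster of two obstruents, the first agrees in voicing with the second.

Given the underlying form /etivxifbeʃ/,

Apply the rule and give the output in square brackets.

/v/ before /x/ (voiceless) → [f]
/f/ before /b/ (voiced) → [v]

[etifxivbeʃ]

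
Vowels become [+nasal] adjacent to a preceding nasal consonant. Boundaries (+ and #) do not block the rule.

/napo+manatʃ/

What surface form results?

[nãpo+mãnãtʃ]

/a/ after nasal /n/ → [ã]
/a/ after nasal /m/ → [ã]
/a/ after nasal /n/ → [ã]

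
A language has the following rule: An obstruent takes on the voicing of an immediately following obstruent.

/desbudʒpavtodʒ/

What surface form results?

[dezbutʃpaftodʒ]

/s/ before /b/ (voiced) → [z]
/dʒ/ before /p/ (voiceless) → [tʃ]
/v/ before /t/ (voiceless) → [f]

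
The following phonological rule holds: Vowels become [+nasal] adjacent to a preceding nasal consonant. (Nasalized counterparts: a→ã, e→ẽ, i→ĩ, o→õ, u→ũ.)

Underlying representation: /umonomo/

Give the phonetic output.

/o/ after nasal /m/ → [õ]
/o/ after nasal /n/ → [õ]
/o/ after nasal /m/ → [õ]

[umõnõmõ]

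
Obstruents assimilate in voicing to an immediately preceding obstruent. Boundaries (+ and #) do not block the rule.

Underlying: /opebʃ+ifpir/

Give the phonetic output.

[opebʒ+ifpir]

/ʃ/ after /b/ (voiced) → [ʒ]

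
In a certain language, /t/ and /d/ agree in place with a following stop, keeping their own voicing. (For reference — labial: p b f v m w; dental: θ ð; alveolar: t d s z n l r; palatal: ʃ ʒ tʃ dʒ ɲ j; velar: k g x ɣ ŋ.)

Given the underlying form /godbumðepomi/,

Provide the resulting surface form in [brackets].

[gobbumðepomi]

/d/ before /b/ (labial) → [b]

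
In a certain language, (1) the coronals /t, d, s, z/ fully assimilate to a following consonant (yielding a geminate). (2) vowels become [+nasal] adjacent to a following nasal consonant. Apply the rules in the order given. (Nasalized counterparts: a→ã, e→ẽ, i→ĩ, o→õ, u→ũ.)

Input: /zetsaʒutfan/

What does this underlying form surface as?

[zessaʒuffãn]

Rule 1: /t/ before /s/ → [s] (total assimilation)
Rule 1: /t/ before /f/ → [f] (total assimilation)
After rule 1: zessaʒuffan
Rule 2: /a/ before nasal /n/ → [ã]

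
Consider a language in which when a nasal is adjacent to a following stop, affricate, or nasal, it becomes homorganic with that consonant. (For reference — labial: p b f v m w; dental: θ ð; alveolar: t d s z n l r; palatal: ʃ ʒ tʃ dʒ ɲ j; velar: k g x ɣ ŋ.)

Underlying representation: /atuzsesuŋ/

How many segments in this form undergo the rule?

No segment meets the rule's conditions.

0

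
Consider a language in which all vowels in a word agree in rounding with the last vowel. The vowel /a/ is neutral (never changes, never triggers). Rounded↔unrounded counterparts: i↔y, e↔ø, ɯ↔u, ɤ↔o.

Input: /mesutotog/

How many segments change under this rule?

1

/e/ harmonizes with /o/ ([+round]) → [ø]
1 segment changes.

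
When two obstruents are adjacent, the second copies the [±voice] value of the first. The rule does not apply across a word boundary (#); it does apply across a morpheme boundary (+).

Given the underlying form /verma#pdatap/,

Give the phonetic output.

/d/ after /p/ (voiceless) → [t]

[verma#ptatap]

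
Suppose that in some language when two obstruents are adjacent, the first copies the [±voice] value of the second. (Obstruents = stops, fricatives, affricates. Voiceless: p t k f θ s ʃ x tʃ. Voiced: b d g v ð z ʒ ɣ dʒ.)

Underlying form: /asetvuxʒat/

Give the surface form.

/t/ before /v/ (voiced) → [d]
/x/ before /ʒ/ (voiced) → [ɣ]

[asedvuɣʒat]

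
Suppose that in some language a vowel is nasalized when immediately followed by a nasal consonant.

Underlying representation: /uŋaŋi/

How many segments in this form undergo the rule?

/u/ before nasal /ŋ/ → [ũ]
/a/ before nasal /ŋ/ → [ã]
2 segments change.

2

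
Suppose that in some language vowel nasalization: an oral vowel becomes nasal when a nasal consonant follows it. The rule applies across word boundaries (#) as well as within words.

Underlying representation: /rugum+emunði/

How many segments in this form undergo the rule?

3

/u/ before nasal /m/ → [ũ]
/e/ before nasal /m/ → [ẽ]
/u/ before nasal /n/ → [ũ]
3 segments change.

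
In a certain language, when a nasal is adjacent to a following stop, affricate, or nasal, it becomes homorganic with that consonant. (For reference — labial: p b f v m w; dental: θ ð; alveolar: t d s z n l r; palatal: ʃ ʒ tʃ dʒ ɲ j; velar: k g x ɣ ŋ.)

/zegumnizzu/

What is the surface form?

/m/ before /n/ (alveolar) → [n]

[zegunnizzu]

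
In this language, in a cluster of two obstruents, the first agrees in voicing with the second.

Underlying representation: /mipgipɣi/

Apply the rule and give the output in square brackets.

[mibgibɣi]

/p/ before /g/ (voiced) → [b]
/p/ before /ɣ/ (voiced) → [b]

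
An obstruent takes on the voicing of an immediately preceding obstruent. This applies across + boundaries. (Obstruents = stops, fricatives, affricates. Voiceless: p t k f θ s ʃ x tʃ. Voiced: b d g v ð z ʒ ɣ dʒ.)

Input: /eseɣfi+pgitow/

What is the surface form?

/f/ after /ɣ/ (voiced) → [v]
/g/ after /p/ (voiceless) → [k]

[eseɣvi+pkitow]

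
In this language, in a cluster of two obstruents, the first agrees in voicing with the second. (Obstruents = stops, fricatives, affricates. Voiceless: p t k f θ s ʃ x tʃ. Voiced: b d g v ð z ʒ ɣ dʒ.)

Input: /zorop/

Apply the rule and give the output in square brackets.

no segment meets the rule's conditions; no change.

[zorop]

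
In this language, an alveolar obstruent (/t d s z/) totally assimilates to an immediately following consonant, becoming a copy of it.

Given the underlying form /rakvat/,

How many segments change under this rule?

0

No segment meets the rule's conditions.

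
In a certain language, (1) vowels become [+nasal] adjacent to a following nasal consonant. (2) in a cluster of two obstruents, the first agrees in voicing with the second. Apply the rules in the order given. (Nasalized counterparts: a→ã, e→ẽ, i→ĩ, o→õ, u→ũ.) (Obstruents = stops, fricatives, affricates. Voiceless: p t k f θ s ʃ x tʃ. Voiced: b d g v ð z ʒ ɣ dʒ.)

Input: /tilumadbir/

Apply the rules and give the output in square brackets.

Rule 1: /u/ before nasal /m/ → [ũ]
After rule 1: tilũmadbir
Rule 2: no segment meets the rule's conditions; no change.

[tilũmadbir]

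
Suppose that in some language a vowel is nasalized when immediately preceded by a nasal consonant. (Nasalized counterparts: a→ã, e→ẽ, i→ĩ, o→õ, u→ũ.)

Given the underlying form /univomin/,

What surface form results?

/i/ after nasal /n/ → [ĩ]
/i/ after nasal /m/ → [ĩ]

[unĩvomĩn]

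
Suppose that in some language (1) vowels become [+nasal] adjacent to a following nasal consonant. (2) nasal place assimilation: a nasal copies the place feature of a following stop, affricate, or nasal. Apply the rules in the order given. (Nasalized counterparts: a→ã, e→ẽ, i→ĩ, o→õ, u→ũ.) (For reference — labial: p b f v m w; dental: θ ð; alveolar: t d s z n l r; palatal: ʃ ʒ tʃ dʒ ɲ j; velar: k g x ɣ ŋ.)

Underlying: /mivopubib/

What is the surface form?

[mivopubib]

Rule 1: no segment meets the rule's conditions; no change.
After rule 1: mivopubib
Rule 2: no segment meets the rule's conditions; no change.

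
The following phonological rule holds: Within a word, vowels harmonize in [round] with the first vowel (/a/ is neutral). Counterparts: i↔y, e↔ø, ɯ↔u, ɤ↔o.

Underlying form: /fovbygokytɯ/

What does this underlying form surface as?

/ɯ/ harmonizes with /o/ ([+round]) → [u]

[fovbygokytu]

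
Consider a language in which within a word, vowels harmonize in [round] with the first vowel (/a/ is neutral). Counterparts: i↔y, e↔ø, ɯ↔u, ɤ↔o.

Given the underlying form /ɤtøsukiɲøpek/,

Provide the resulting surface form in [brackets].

/ø/ harmonizes with /ɤ/ ([-round]) → [e]
/u/ harmonizes with /ɤ/ ([-round]) → [ɯ]
/ø/ harmonizes with /ɤ/ ([-round]) → [e]

[ɤtesɯkiɲepek]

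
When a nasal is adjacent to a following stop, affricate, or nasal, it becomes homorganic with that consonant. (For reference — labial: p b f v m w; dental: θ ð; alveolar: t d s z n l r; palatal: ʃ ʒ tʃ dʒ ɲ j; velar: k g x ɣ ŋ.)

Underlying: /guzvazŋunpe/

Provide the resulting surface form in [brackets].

[guzvazŋumpe]

/n/ before /p/ (labial) → [m]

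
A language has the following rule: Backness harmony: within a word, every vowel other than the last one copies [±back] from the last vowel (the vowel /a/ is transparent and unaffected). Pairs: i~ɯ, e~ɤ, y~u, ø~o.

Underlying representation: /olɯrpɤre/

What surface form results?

[ølirpere]

/o/ harmonizes with /e/ ([-back]) → [ø]
/ɯ/ harmonizes with /e/ ([-back]) → [i]
/ɤ/ harmonizes with /e/ ([-back]) → [e]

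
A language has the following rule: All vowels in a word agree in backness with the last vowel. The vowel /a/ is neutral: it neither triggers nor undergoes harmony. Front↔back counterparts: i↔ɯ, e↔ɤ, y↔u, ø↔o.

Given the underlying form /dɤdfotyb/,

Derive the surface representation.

/ɤ/ harmonizes with /y/ ([-back]) → [e]
/o/ harmonizes with /y/ ([-back]) → [ø]

[dedføtyb]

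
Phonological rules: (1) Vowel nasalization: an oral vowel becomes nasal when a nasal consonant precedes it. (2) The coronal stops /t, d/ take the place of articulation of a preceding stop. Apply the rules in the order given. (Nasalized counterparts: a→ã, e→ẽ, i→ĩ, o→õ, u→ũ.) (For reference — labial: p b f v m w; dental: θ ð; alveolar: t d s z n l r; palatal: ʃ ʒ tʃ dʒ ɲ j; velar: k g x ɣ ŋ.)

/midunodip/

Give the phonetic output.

Rule 1: /i/ after nasal /m/ → [ĩ]
Rule 1: /o/ after nasal /n/ → [õ]
After rule 1: mĩdunõdip
Rule 2: no segment meets the rule's conditions; no change.

[mĩdunõdip]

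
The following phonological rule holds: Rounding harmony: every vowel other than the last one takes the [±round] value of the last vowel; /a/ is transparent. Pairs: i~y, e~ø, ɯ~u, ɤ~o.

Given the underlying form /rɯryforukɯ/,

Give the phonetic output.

/y/ harmonizes with /ɯ/ ([-round]) → [i]
/o/ harmonizes with /ɯ/ ([-round]) → [ɤ]
/u/ harmonizes with /ɯ/ ([-round]) → [ɯ]

[rɯrifɤrɯkɯ]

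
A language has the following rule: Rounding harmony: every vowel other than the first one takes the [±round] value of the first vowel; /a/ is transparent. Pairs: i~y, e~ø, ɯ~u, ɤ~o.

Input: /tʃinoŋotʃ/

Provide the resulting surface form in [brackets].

/o/ harmonizes with /i/ ([-round]) → [ɤ]
/o/ harmonizes with /i/ ([-round]) → [ɤ]

[tʃinɤŋɤtʃ]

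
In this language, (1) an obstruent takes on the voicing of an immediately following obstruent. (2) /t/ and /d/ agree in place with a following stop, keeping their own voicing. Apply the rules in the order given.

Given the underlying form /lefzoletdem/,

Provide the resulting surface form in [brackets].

Rule 1: /f/ before /z/ (voiced) → [v]
Rule 1: /t/ before /d/ (voiced) → [d]
After rule 1: levzoleddem
Rule 2: no segment meets the rule's conditions; no change.

[levzoleddem]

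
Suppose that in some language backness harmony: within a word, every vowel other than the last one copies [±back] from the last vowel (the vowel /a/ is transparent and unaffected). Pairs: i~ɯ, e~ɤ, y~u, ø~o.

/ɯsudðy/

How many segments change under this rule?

/ɯ/ harmonizes with /y/ ([-back]) → [i]
/u/ harmonizes with /y/ ([-back]) → [y]
2 segments change.

2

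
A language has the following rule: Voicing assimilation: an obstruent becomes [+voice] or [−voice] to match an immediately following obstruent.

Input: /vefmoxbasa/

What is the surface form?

/x/ before /b/ (voiced) → [ɣ]

[vefmoɣbasa]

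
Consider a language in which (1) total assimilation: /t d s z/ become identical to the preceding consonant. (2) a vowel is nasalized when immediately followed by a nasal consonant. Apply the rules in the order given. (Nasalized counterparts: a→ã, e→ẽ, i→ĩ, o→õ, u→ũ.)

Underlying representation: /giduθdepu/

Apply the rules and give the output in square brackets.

[giduθθepu]

Rule 1: /d/ after /θ/ → [θ] (total assimilation)
After rule 1: giduθθepu
Rule 2: no segment meets the rule's conditions; no change.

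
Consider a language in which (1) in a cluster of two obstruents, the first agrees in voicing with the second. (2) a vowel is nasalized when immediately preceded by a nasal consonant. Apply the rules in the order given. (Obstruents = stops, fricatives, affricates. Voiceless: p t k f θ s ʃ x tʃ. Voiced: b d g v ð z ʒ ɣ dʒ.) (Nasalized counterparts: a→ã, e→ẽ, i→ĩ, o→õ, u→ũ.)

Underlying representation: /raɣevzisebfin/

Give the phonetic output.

[raɣevzisepfin]

Rule 1: /b/ before /f/ (voiceless) → [p]
After rule 1: raɣevzisepfin
Rule 2: no segment meets the rule's conditions; no change.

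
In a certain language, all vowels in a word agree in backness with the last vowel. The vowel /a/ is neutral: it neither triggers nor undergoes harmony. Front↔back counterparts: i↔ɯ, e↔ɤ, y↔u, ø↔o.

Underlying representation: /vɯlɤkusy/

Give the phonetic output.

/ɯ/ harmonizes with /y/ ([-back]) → [i]
/ɤ/ harmonizes with /y/ ([-back]) → [e]
/u/ harmonizes with /y/ ([-back]) → [y]

[vilekysy]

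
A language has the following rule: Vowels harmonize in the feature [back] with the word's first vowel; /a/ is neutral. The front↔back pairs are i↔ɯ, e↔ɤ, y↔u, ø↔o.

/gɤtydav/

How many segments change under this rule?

1

/y/ harmonizes with /ɤ/ ([+back]) → [u]
1 segment changes.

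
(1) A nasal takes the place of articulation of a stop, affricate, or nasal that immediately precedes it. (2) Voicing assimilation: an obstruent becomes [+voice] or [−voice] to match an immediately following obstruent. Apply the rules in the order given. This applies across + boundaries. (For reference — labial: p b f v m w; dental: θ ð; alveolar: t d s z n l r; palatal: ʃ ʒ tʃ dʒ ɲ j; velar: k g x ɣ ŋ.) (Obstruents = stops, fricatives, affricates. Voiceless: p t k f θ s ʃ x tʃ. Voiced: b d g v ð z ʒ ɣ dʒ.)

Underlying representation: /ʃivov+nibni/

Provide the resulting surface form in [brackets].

Rule 1: /n/ after /b/ (labial) → [m]
After rule 1: ʃivov+nibmi
Rule 2: no segment meets the rule's conditions; no change.

[ʃivov+nibmi]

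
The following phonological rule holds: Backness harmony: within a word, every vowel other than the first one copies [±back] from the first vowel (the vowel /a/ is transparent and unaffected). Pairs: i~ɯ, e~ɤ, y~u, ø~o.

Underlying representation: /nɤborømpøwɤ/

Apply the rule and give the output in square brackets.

/ø/ harmonizes with /ɤ/ ([+back]) → [o]
/ø/ harmonizes with /ɤ/ ([+back]) → [o]

[nɤborompowɤ]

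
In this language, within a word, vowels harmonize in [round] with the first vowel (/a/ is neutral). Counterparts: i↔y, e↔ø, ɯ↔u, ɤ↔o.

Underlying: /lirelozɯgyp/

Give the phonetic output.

[lirelɤzɯgip]

/o/ harmonizes with /i/ ([-round]) → [ɤ]
/y/ harmonizes with /i/ ([-round]) → [i]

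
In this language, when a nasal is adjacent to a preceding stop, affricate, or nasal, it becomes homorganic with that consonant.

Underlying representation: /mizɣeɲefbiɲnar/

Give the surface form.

[mizɣeɲefbiɲɲar]

/n/ after /ɲ/ (palatal) → [ɲ]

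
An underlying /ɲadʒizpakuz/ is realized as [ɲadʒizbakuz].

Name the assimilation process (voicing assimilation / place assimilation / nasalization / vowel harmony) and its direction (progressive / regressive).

/p/→[b].
Each target copies a feature from the preceding segment, so the direction is progressive.

voicing assimilation, progressive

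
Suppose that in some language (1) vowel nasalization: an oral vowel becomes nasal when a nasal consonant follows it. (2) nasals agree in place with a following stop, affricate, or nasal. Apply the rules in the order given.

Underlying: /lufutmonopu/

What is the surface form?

Rule 1: /o/ before nasal /n/ → [õ]
After rule 1: lufutmõnopu
Rule 2: no segment meets the rule's conditions; no change.

[lufutmõnopu]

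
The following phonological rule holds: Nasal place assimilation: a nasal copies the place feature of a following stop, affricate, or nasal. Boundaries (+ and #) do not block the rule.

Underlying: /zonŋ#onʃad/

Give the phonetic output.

[zoŋŋ#onʃad]

/n/ before /ŋ/ (velar) → [ŋ]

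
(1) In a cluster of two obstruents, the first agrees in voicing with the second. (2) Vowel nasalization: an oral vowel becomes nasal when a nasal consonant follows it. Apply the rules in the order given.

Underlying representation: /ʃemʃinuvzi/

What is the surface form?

Rule 1: no segment meets the rule's conditions; no change.
After rule 1: ʃemʃinuvzi
Rule 2: /e/ before nasal /m/ → [ẽ]
Rule 2: /i/ before nasal /n/ → [ĩ]

[ʃẽmʃĩnuvzi]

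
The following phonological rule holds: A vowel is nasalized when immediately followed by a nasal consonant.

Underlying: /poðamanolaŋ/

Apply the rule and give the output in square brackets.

[poðãmãnolãŋ]

/a/ before nasal /m/ → [ã]
/a/ before nasal /n/ → [ã]
/a/ before nasal /ŋ/ → [ã]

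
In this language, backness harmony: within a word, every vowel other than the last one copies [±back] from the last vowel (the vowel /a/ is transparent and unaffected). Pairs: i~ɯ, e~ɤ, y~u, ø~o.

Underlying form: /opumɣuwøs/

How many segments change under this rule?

/o/ harmonizes with /ø/ ([-back]) → [ø]
/u/ harmonizes with /ø/ ([-back]) → [y]
/u/ harmonizes with /ø/ ([-back]) → [y]
3 segments change.

3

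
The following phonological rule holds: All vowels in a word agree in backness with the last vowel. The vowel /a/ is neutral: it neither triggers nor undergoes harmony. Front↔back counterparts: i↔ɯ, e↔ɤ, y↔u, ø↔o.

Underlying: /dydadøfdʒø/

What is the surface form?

no segment meets the rule's conditions; no change.

[dydadøfdʒø]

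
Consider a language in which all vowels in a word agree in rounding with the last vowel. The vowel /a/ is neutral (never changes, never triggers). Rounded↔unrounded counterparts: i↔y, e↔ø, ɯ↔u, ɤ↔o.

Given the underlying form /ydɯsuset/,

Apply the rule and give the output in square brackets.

/y/ harmonizes with /e/ ([-round]) → [i]
/u/ harmonizes with /e/ ([-round]) → [ɯ]

[idɯsɯset]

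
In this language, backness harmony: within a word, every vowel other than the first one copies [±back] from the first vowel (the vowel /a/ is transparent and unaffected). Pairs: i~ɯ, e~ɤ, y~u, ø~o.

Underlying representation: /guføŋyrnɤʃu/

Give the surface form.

/ø/ harmonizes with /u/ ([+back]) → [o]
/y/ harmonizes with /u/ ([+back]) → [u]

[gufoŋurnɤʃu]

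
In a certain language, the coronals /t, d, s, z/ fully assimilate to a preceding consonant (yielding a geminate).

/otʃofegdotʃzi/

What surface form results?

[otʃofeggotʃtʃi]

/d/ after /g/ → [g] (total assimilation)
/z/ after /tʃ/ → [tʃ] (total assimilation)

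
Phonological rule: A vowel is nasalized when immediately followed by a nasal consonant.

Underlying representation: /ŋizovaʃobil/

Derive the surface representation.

no segment meets the rule's conditions; no change.

[ŋizovaʃobil]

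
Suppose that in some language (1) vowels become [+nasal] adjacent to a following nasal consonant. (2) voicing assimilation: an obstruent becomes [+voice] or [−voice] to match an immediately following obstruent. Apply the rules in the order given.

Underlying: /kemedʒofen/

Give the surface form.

[kẽmedʒofẽn]

Rule 1: /e/ before nasal /m/ → [ẽ]
Rule 1: /e/ before nasal /n/ → [ẽ]
After rule 1: kẽmedʒofẽn
Rule 2: no segment meets the rule's conditions; no change.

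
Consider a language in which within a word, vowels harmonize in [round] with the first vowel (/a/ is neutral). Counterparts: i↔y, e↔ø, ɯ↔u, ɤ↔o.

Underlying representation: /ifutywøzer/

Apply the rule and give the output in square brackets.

[ifɯtiwezer]

/u/ harmonizes with /i/ ([-round]) → [ɯ]
/y/ harmonizes with /i/ ([-round]) → [i]
/ø/ harmonizes with /i/ ([-round]) → [e]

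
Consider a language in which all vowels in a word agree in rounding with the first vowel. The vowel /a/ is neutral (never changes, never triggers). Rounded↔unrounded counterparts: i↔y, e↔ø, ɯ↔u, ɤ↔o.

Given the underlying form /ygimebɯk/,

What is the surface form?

/i/ harmonizes with /y/ ([+round]) → [y]
/e/ harmonizes with /y/ ([+round]) → [ø]
/ɯ/ harmonizes with /y/ ([+round]) → [u]

[ygymøbuk]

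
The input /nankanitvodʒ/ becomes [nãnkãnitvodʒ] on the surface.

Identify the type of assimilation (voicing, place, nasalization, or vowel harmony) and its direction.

/a/→[ã] /a/→[ã].
Each target copies a feature from the following segment, so the direction is regressive.

nasalization, regressive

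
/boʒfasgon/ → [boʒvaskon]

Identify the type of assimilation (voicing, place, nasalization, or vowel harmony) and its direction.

voicing assimilation, progressive

/f/→[v] /g/→[k].
Each target copies a feature from the preceding segment, so the direction is progressive.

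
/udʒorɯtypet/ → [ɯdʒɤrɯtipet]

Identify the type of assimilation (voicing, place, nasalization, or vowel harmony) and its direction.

/u/→[ɯ] /o/→[ɤ] /y/→[i].
Vowels agree with the last vowel, so the harmony is regressive.

vowel harmony, regressive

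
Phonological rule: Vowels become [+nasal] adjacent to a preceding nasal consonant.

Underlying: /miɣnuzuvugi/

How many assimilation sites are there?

/i/ after nasal /m/ → [ĩ]
/u/ after nasal /n/ → [ũ]
2 segments change.

2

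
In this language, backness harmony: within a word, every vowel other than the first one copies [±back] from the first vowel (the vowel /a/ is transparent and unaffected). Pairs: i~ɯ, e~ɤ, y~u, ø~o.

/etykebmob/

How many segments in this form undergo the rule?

/o/ harmonizes with /e/ ([-back]) → [ø]
1 segment changes.

1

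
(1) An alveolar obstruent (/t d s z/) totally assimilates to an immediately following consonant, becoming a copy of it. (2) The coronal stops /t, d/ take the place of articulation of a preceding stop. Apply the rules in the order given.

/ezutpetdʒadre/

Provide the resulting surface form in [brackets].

Rule 1: /t/ before /p/ → [p] (total assimilation)
Rule 1: /t/ before /dʒ/ → [dʒ] (total assimilation)
Rule 1: /d/ before /r/ → [r] (total assimilation)
After rule 1: ezuppedʒdʒarre
Rule 2: no segment meets the rule's conditions; no change.

[ezuppedʒdʒarre]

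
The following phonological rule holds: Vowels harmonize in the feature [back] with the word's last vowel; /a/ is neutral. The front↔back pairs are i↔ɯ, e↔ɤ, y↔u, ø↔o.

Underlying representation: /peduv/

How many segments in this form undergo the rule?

/e/ harmonizes with /u/ ([+back]) → [ɤ]
1 segment changes.

1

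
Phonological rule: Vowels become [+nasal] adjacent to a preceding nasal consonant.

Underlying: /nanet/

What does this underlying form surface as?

[nãnẽt]

/a/ after nasal /n/ → [ã]
/e/ after nasal /n/ → [ẽ]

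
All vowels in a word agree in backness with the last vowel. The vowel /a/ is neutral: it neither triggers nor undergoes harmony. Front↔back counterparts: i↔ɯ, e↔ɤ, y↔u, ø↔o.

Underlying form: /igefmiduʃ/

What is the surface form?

/i/ harmonizes with /u/ ([+back]) → [ɯ]
/e/ harmonizes with /u/ ([+back]) → [ɤ]
/i/ harmonizes with /u/ ([+back]) → [ɯ]

[ɯgɤfmɯduʃ]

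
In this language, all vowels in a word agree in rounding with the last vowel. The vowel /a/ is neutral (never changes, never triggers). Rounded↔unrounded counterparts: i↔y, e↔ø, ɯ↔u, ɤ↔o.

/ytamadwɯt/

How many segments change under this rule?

1

/y/ harmonizes with /ɯ/ ([-round]) → [i]
1 segment changes.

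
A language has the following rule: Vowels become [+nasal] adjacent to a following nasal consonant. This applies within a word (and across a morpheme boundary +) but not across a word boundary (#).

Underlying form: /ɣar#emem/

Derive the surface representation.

/e/ before nasal /m/ → [ẽ]
/e/ before nasal /m/ → [ẽ]

[ɣar#ẽmẽm]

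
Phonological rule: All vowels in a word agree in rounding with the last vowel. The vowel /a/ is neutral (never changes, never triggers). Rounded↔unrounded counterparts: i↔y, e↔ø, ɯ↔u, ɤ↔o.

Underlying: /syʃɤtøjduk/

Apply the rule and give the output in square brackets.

/ɤ/ harmonizes with /u/ ([+round]) → [o]

[syʃotøjduk]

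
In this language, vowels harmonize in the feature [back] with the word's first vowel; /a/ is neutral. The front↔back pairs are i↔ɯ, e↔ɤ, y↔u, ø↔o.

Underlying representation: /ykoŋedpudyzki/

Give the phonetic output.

[ykøŋedpydyzki]

/o/ harmonizes with /y/ ([-back]) → [ø]
/u/ harmonizes with /y/ ([-back]) → [y]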